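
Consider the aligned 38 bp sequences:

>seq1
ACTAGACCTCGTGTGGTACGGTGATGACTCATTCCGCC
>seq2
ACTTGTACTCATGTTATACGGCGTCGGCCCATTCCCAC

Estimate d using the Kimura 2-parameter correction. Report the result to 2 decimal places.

Of 38 sites, 6 differences are transitions and 7 are transversions, so P = 6/38 ≈ 0.157895 and Q = 7/38 ≈ 0.184211.
Under the Kimura two-parameter model, d = −½ ln(1 − 2P − Q) − ¼ ln(1 − 2Q).
1 − 2P − Q = 0.499999, giving −½ ln(0.499999) = 0.346575.
1 − 2Q = 0.631578, giving −¼ ln(0.631578) = 0.114883.
d = 0.346575 + 0.114883 = 0.461458.

0.46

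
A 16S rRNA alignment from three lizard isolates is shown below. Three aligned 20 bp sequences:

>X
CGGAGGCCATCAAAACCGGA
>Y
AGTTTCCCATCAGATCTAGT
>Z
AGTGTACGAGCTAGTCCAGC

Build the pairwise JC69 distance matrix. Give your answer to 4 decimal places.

X–Y: 10/20 sites differ → p = 0.5, d = −0.75 ln(1 − 0.666667) = 0.823960 ≈ 0.8240.
X–Z: 12/20 sites differ → p = 0.6, d = −0.75 ln(1 − 0.8) = 1.207078 ≈ 1.2071.
Y–Z: 9/20 sites differ → p = 0.45, d = −0.75 ln(1 − 0.6) = 0.687218 ≈ 0.6872.

d(X,Y) = 0.8240, d(X,Z) = 1.2071, d(Y,Z) = 0.6872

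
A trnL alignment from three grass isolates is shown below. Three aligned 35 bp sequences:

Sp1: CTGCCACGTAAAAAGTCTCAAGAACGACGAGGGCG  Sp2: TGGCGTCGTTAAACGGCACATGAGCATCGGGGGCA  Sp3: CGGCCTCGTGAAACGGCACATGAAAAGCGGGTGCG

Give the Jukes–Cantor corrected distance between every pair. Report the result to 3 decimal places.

d(Sp1,Sp2) = 0.572, d(Sp1,Sp3) = 0.458, d(Sp2,Sp3) = 0.273

Sp1–Sp2: 14/35 sites differ → p = 0.4, d = −0.75 ln(1 − 0.533333) = 0.571605 ≈ 0.572.
Sp1–Sp3: 12/35 sites differ → p ≈ 0.342857, d = −0.75 ln(1 − 0.457143) = 0.458182 ≈ 0.458.
Sp2–Sp3: 8/35 sites differ → p ≈ 0.228571, d = −0.75 ln(1 − 0.304761) = 0.272625 ≈ 0.273.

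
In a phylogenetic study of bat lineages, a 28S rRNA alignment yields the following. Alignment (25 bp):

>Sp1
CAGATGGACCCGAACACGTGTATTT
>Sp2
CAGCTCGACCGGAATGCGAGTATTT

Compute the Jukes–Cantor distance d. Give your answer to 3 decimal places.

The sequences differ at 6 of 25 sites (4, 6, 11, 15, 16, 19), so p = 6/25 = 0.24.
d = −(3/4) ln(1 − 4p/3) = −0.75 ln(1 − 0.32) = −0.75 ln(0.68)
  = −0.75 × (-0.385662) = 0.289247 substitutions/site.

0.289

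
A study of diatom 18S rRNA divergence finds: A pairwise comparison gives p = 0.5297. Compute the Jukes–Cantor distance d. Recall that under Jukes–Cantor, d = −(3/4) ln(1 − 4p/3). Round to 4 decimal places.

0.9188

d = −(3/4) ln(1 − 4p/3) = −0.75 ln(1 − 0.706267) = −0.75 ln(0.293733)
  = −0.75 × (-1.225084) = 0.918813 substitutions/site.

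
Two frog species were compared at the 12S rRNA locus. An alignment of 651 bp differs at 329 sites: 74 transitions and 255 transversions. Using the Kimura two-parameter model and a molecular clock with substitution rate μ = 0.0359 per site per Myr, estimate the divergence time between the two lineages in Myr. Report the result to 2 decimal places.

P = 74/651 ≈ 0.113671 and Q = 255/651 ≈ 0.391705.
Under the Kimura two-parameter model, d = −½ ln(1 − 2P − Q) − ¼ ln(1 − 2Q).
1 − 2P − Q = 0.380953, giving −½ ln(0.380953) = 0.482540.
1 − 2Q = 0.21659, giving −¼ ln(0.21659) = 0.382437.
d = 0.482540 + 0.382437 = 0.864977.
Under a molecular clock d = 2μt, so t = d/(2μ) = 0.864977 / (2 × 0.0359) = 12.05 Myr.

12.05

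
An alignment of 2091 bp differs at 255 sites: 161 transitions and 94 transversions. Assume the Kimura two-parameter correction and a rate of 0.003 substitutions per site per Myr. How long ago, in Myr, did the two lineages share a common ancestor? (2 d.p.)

P = 161/2091 ≈ 0.076997 and Q = 94/2091 ≈ 0.044955.
Under the Kimura two-parameter model, d = −½ ln(1 − 2P − Q) − ¼ ln(1 − 2Q).
1 − 2P − Q = 0.801051, giving −½ ln(0.801051) = 0.110915.
1 − 2Q = 0.91009, giving −¼ ln(0.91009) = 0.023553.
d = 0.110915 + 0.023553 = 0.134468.
Under a molecular clock d = 2μt, so t = d/(2μ) = 0.134468 / (2 × 0.003) = 22.41 Myr.

22.41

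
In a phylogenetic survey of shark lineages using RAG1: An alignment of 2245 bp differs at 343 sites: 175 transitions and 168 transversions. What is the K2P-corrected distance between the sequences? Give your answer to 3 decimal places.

P = 175/2245 ≈ 0.077951 and Q = 168/2245 ≈ 0.074833.
Under the Kimura two-parameter model, d = −½ ln(1 − 2P − Q) − ¼ ln(1 − 2Q).
1 − 2P − Q = 0.769265, giving −½ ln(0.769265) = 0.131160.
1 − 2Q = 0.850334, giving −¼ ln(0.850334) = 0.040532.
d = 0.131160 + 0.040532 = 0.171692.

0.172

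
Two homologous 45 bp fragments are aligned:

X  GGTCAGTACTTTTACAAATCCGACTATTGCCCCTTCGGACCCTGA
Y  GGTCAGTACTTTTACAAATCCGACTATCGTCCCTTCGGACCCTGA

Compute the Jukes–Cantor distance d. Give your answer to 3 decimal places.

0.046

The sequences differ at 2 of 45 sites (28, 30), so p = 2/45 ≈ 0.044444.
d = −(3/4) ln(1 − 4p/3) = −0.75 ln(1 − 0.059259) = −0.75 ln(0.940741)
  = −0.75 × (-0.061087) = 0.045815 substitutions/site.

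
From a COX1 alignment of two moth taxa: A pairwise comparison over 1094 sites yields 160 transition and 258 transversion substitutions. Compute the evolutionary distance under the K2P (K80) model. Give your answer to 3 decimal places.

0.535

P = 160/1094 ≈ 0.146252 and Q = 258/1094 ≈ 0.235832.
Under the Kimura two-parameter model, d = −½ ln(1 − 2P − Q) − ¼ ln(1 − 2Q).
1 − 2P − Q = 0.471664, giving −½ ln(0.471664) = 0.375744.
1 − 2Q = 0.528336, giving −¼ ln(0.528336) = 0.159506.
d = 0.375744 + 0.159506 = 0.535250.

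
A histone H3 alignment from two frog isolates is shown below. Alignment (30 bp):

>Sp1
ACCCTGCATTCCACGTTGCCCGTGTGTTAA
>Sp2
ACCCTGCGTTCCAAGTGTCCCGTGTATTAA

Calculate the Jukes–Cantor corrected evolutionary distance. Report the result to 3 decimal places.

0.188

The sequences differ at 5 of 30 sites (8, 14, 17, 18, 26), so p = 5/30 ≈ 0.166667.
d = −(3/4) ln(1 − 4p/3) = −0.75 ln(1 − 0.222223) = −0.75 ln(0.777777)
  = −0.75 × (-0.251315) = 0.188486 substitutions/site.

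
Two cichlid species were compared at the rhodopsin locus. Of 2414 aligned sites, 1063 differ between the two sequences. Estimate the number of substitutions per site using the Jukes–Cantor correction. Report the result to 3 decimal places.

0.663

p = 1063/2414 ≈ 0.440348.
d = −(3/4) ln(1 − 4p/3) = −0.75 ln(1 − 0.587131) = −0.75 ln(0.412869)
  = −0.75 × (-0.884625) = 0.663469 substitutions/site.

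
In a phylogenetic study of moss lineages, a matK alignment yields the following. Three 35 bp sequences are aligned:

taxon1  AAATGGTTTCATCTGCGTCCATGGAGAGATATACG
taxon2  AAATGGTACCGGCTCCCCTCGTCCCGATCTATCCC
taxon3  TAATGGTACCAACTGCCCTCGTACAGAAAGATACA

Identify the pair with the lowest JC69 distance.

taxon1–taxon2: 16/35 differ, p = 0.457, d = 0.705.
taxon1–taxon3: 13/35 differ, p = 0.371, d = 0.513.
taxon2–taxon3: 11/35 differ, p = 0.314, d = 0.407.
The smallest distance is between taxon2 and taxon3.

taxon2 and taxon3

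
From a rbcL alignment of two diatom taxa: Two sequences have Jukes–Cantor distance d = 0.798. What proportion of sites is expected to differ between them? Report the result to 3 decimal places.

p = (3/4)(1 − e^(−4d/3)) = 0.75 × (1 − e^(-1.064)) = 0.75 × (1 − 0.345073) = 0.491195.

0.491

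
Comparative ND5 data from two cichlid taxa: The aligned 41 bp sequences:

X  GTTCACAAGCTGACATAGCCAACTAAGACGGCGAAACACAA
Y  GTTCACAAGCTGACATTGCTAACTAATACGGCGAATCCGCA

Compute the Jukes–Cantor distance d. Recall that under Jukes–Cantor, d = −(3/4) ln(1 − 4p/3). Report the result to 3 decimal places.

The sequences differ at 7 of 41 sites (17, 20, 27, 36, 38, 39, 40), so p = 7/41 ≈ 0.170732.
d = −(3/4) ln(1 − 4p/3) = −0.75 ln(1 − 0.227643) = −0.75 ln(0.772357)
  = −0.75 × (-0.258308) = 0.193731 substitutions/site.

0.194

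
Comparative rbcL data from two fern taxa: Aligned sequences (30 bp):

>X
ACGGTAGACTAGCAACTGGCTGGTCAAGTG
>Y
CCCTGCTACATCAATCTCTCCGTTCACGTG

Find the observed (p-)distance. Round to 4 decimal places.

0.5333

The sequences differ at 16 of 30 positions.
p = 16/30 = 0.533333… ≈ 0.5333 (to 4 d.p.).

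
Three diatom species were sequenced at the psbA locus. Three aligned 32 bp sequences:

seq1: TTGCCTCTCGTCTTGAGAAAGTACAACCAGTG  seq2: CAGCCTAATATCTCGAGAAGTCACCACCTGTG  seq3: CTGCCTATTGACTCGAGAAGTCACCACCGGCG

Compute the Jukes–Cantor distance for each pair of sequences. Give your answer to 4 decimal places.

seq1–seq2: 12/32 sites differ → p = 0.375, d = −0.75 ln(1 − 0.5) = 0.519860 ≈ 0.5199.
seq1–seq3: 11/32 sites differ → p = 0.34375, d = −0.75 ln(1 − 0.458333) = 0.459828 ≈ 0.4598.
seq2–seq3: 6/32 sites differ → p = 0.1875, d = −0.75 ln(1 − 0.25) = 0.215762 ≈ 0.2158.

d(seq1,seq2) = 0.5199, d(seq1,seq3) = 0.4598, d(seq2,seq3) = 0.2158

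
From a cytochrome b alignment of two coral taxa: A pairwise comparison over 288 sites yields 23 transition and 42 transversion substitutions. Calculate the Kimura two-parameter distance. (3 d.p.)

P = 23/288 ≈ 0.079861 and Q = 42/288 ≈ 0.145833.
Under the Kimura two-parameter model, d = −½ ln(1 − 2P − Q) − ¼ ln(1 − 2Q).
1 − 2P − Q = 0.694445, giving −½ ln(0.694445) = 0.182321.
1 − 2Q = 0.708334, giving −¼ ln(0.708334) = 0.086210.
d = 0.182321 + 0.086210 = 0.268531.

0.269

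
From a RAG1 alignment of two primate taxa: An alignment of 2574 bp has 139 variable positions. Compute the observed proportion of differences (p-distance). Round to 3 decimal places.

p = 139/2574 = 0.054001… ≈ 0.054 (to 3 d.p.).

0.054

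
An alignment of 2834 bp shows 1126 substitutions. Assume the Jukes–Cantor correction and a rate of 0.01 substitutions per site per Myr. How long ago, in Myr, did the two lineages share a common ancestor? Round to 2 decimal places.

p = 1126/2834 ≈ 0.397318.
d = −(3/4) ln(1 − 4p/3) = −0.75 ln(1 − 0.529757) = −0.75 ln(0.470243)
  = −0.75 × (-0.754506) = 0.565880 substitutions/site.
Under a molecular clock d = 2μt, so t = d/(2μ) = 0.565880 / (2 × 0.01) = 28.29 Myr.

28.29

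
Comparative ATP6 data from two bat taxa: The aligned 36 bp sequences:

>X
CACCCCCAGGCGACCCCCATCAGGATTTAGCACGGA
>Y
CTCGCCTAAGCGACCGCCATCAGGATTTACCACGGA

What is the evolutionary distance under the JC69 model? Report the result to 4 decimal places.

0.1885

The sequences differ at 6 of 36 sites (2, 4, 7, 9, 16, 30), so p = 6/36 ≈ 0.166667.
d = −(3/4) ln(1 − 4p/3) = −0.75 ln(1 − 0.222223) = −0.75 ln(0.777777)
  = −0.75 × (-0.251315) = 0.188486 substitutions/site.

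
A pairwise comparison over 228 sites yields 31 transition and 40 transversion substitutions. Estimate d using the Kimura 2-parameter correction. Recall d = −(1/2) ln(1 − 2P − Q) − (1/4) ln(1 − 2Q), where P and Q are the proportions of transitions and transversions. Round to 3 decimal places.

P = 31/228 ≈ 0.135965 and Q = 40/228 ≈ 0.175439.
Under the Kimura two-parameter model, d = −½ ln(1 − 2P − Q) − ¼ ln(1 − 2Q).
1 − 2P − Q = 0.552631, giving −½ ln(0.552631) = 0.296532.
1 − 2Q = 0.649122, giving −¼ ln(0.649122) = 0.108034.
d = 0.296532 + 0.108034 = 0.404566.

0.405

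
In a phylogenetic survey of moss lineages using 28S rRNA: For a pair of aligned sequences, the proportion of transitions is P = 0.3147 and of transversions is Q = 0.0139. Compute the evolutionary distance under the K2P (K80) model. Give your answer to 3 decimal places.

0.522

Under the Kimura two-parameter model, d = −½ ln(1 − 2P − Q) − ¼ ln(1 − 2Q).
1 − 2P − Q = 0.3567, giving −½ ln(0.3567) = 0.515430.
1 − 2Q = 0.9722, giving −¼ ln(0.9722) = 0.007048.
d = 0.515430 + 0.007048 = 0.522478.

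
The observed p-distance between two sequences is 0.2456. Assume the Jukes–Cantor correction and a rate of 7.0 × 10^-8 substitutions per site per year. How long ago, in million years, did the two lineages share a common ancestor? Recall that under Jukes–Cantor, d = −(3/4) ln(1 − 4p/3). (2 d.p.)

2.13

d = −(3/4) ln(1 − 4p/3) = −0.75 ln(1 − 0.327467) = −0.75 ln(0.672533)
  = −0.75 × (-0.396704) = 0.297528 substitutions/site.
Under a molecular clock d = 2μt, so t = d/(2μ) = 0.297528 / (2 × 7.0 × 10^-8) = 2.13 million years.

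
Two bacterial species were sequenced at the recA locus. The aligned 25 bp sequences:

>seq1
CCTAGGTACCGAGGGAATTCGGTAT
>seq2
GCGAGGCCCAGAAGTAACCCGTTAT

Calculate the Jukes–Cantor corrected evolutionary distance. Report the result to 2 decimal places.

0.57

The sequences differ at 10 of 25 sites (1, 3, 7, 8, 10, 13, 15, 18, 19, 22), so p = 10/25 = 0.4.
d = −(3/4) ln(1 − 4p/3) = −0.75 ln(1 − 0.533333) = −0.75 ln(0.466667)
  = −0.75 × (-0.762139) = 0.571604 substitutions/site.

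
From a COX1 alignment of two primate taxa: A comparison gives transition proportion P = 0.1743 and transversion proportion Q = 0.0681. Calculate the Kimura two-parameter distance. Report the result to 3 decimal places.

0.306

Under the Kimura two-parameter model, d = −½ ln(1 − 2P − Q) − ¼ ln(1 − 2Q).
1 − 2P − Q = 0.5833, giving −½ ln(0.5833) = 0.269527.
1 − 2Q = 0.8638, giving −¼ ln(0.8638) = 0.036604.
d = 0.269527 + 0.036604 = 0.306131.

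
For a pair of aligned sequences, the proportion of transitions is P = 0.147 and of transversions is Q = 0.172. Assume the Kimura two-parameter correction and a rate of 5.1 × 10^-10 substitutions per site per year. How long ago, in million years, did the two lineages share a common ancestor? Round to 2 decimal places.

Under the Kimura two-parameter model, d = −½ ln(1 − 2P − Q) − ¼ ln(1 − 2Q).
1 − 2P − Q = 0.534, giving −½ ln(0.534) = 0.313680.
1 − 2Q = 0.656, giving −¼ ln(0.656) = 0.105399.
d = 0.313680 + 0.105399 = 0.419079.
Under a molecular clock d = 2μt, so t = d/(2μ) = 0.419079 / (2 × 5.1 × 10^-10) = 410.86 million years.

410.86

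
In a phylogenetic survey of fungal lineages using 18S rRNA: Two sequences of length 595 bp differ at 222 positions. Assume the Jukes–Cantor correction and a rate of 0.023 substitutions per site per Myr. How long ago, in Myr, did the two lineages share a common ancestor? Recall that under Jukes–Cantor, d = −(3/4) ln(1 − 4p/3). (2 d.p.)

11.22

p = 222/595 ≈ 0.373109.
d = −(3/4) ln(1 − 4p/3) = −0.75 ln(1 − 0.497479) = −0.75 ln(0.502521)
  = −0.75 × (-0.688118) = 0.516089 substitutions/site.
Under a molecular clock d = 2μt, so t = d/(2μ) = 0.516089 / (2 × 0.023) = 11.22 Myr.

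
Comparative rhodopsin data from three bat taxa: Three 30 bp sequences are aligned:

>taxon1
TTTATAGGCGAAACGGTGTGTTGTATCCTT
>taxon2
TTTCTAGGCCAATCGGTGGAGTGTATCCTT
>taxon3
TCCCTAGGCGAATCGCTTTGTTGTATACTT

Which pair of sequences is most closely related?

taxon1–taxon2: 6/30 differ, p = 0.200, d = 0.233.
taxon1–taxon3: 7/30 differ, p = 0.233, d = 0.280.
taxon2–taxon3: 9/30 differ, p = 0.300, d = 0.383.
The smallest distance is between taxon1 and taxon2.

taxon1 and taxon2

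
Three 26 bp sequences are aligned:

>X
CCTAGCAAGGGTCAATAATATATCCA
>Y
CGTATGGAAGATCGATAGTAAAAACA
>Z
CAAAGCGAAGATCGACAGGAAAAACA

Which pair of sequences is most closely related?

X–Y: 11/26 differ, p = 0.423, d = 0.623.
X–Z: 12/26 differ, p = 0.462, d = 0.717.
Y–Z: 6/26 differ, p = 0.231, d = 0.276.
The smallest distance is between Y and Z.

Y and Z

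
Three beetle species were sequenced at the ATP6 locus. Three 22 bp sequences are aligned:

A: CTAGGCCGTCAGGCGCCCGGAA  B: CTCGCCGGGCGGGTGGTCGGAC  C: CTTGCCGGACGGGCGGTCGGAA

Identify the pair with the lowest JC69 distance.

B and C

A–B: 9/22 differ, p = 0.409, d = 0.591.
A–C: 7/22 differ, p = 0.318, d = 0.414.
B–C: 4/22 differ, p = 0.182, d = 0.208.
The smallest distance is between B and C.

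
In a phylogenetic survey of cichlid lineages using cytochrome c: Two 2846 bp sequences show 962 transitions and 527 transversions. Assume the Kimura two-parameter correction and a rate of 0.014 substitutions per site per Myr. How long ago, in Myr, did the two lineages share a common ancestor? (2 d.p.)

P = 962/2846 ≈ 0.338018 and Q = 527/2846 ≈ 0.185172.
Under the Kimura two-parameter model, d = −½ ln(1 − 2P − Q) − ¼ ln(1 − 2Q).
1 − 2P − Q = 0.138792, giving −½ ln(0.138792) = 0.987389.
1 − 2Q = 0.629656, giving −¼ ln(0.629656) = 0.115645.
d = 0.987389 + 0.115645 = 1.103034.
Under a molecular clock d = 2μt, so t = d/(2μ) = 1.103034 / (2 × 0.014) = 39.39 Myr.

39.39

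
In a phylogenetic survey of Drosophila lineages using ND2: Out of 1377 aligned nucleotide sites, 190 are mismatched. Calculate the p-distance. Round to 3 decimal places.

0.138

p = 190/1377 = 0.137981… ≈ 0.138 (to 3 d.p.).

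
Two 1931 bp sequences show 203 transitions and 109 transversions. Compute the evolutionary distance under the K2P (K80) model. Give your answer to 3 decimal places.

0.185

P = 203/1931 ≈ 0.105127 and Q = 109/1931 ≈ 0.056447.
Under the Kimura two-parameter model, d = −½ ln(1 − 2P − Q) − ¼ ln(1 − 2Q).
1 − 2P − Q = 0.733299, giving −½ ln(0.733299) = 0.155101.
1 − 2Q = 0.887106, giving −¼ ln(0.887106) = 0.029948.
d = 0.155101 + 0.029948 = 0.185049.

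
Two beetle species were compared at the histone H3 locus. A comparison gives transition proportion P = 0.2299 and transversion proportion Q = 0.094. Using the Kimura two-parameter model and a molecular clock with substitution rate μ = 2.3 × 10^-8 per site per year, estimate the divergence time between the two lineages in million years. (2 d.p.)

Under the Kimura two-parameter model, d = −½ ln(1 − 2P − Q) − ¼ ln(1 − 2Q).
1 − 2P − Q = 0.4462, giving −½ ln(0.4462) = 0.403494.
1 − 2Q = 0.812, giving −¼ ln(0.812) = 0.052064.
d = 0.403494 + 0.052064 = 0.455558.
Under a molecular clock d = 2μt, so t = d/(2μ) = 0.455558 / (2 × 2.3 × 10^-8) = 9.90 million years.

9.90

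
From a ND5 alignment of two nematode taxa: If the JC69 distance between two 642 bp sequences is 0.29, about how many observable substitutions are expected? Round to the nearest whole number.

154

Invert JC69: p = (3/4)(1 − e^(−4d/3)) = 0.75 × (1 − e^(-0.386667)) = 0.75 × (1 − 0.679317) = 0.240512.
Expected differing sites = pL ≈ 0.240512 × 642 = 154.408704 ≈ 154.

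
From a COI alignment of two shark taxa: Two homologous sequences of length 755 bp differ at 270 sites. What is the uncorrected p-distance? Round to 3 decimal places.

p = 270/755 = 0.357615… ≈ 0.358 (to 3 d.p.).

0.358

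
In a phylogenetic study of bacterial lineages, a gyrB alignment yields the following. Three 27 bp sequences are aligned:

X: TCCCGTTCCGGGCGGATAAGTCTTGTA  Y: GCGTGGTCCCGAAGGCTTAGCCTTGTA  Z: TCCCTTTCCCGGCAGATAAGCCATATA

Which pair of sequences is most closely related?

X–Y: 10/27 differ, p = 0.370, d = 0.511.
X–Z: 6/27 differ, p = 0.222, d = 0.264.
Y–Z: 12/27 differ, p = 0.444, d = 0.673.
The smallest distance is between X and Z.

X and Z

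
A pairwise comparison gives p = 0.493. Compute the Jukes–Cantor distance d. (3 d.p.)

d = −(3/4) ln(1 − 4p/3) = −0.75 ln(1 − 0.657333) = −0.75 ln(0.342667)
  = −0.75 × (-1.070996) = 0.803247 substitutions/site.

0.803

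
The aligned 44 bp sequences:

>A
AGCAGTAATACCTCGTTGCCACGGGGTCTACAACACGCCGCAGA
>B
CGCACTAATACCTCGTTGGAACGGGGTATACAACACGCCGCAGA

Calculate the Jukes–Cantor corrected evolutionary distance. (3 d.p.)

The sequences differ at 5 of 44 sites (1, 5, 19, 20, 28), so p = 5/44 ≈ 0.113636.
d = −(3/4) ln(1 − 4p/3) = −0.75 ln(1 − 0.151515) = −0.75 ln(0.848485)
  = −0.75 × (-0.164303) = 0.123227 substitutions/site.

0.123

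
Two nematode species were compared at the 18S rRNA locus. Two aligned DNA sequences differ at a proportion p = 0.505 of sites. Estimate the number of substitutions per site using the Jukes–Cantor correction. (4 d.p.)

d = −(3/4) ln(1 − 4p/3) = −0.75 ln(1 − 0.673333) = −0.75 ln(0.326667)
  = −0.75 × (-1.118814) = 0.839111 substitutions/site.

0.8391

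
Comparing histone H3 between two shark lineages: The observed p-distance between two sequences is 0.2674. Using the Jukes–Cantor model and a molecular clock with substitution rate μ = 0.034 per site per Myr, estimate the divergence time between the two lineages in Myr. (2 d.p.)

4.86

d = −(3/4) ln(1 − 4p/3) = −0.75 ln(1 − 0.356533) = −0.75 ln(0.643467)
  = −0.75 × (-0.440885) = 0.330664 substitutions/site.
Under a molecular clock d = 2μt, so t = d/(2μ) = 0.330664 / (2 × 0.034) = 4.86 Myr.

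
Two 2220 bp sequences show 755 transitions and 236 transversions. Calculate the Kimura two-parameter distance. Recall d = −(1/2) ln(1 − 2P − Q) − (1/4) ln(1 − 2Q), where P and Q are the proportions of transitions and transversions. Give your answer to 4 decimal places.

P = 755/2220 ≈ 0.34009 and Q = 236/2220 ≈ 0.106306.
Under the Kimura two-parameter model, d = −½ ln(1 − 2P − Q) − ¼ ln(1 − 2Q).
1 − 2P − Q = 0.213514, giving −½ ln(0.213514) = 0.772026.
1 − 2Q = 0.787388, giving −¼ ln(0.787388) = 0.059759.
d = 0.772026 + 0.059759 = 0.831785.

0.8318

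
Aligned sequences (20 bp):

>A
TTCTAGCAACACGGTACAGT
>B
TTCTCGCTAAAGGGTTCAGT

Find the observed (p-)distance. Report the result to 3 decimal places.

0.250

The sequences differ at 5 of 20 positions (sites 5, 8, 10, 12, 16).
p = 5/20 = 0.250.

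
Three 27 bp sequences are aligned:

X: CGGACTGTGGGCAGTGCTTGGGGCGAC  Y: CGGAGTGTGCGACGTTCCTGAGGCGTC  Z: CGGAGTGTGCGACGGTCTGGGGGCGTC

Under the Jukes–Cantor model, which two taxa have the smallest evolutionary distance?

X–Y: 8/27 differ, p = 0.296, d = 0.377.
X–Z: 8/27 differ, p = 0.296, d = 0.377.
Y–Z: 4/27 differ, p = 0.148, d = 0.165.
The smallest distance is between Y and Z.

Y and Z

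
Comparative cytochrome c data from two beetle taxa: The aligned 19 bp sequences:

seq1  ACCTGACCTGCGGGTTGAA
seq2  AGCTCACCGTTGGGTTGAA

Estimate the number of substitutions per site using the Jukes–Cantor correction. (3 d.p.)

0.324

The sequences differ at 5 of 19 sites (2, 5, 9, 10, 11), so p = 5/19 ≈ 0.263158.
d = −(3/4) ln(1 − 4p/3) = −0.75 ln(1 − 0.350877) = −0.75 ln(0.649123)
  = −0.75 × (-0.432133) = 0.324100 substitutions/site.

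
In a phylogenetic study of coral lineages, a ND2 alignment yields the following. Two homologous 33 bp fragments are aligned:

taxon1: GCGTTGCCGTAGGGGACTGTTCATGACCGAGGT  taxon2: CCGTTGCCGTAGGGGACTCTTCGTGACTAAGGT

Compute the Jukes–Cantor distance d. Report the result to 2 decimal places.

The sequences differ at 5 of 33 sites (1, 19, 23, 28, 29), so p = 5/33 ≈ 0.151515.
d = −(3/4) ln(1 − 4p/3) = −0.75 ln(1 − 0.20202) = −0.75 ln(0.79798)
  = −0.75 × (-0.225672) = 0.169254 substitutions/site.

0.17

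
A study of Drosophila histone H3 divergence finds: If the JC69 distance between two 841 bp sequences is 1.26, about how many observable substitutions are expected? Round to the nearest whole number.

513

Invert JC69: p = (3/4)(1 − e^(−4d/3)) = 0.75 × (1 − e^(-1.68)) = 0.75 × (1 − 0.186374) = 0.610220.
Expected differing sites = pL ≈ 0.610220 × 841 = 513.19502 ≈ 513.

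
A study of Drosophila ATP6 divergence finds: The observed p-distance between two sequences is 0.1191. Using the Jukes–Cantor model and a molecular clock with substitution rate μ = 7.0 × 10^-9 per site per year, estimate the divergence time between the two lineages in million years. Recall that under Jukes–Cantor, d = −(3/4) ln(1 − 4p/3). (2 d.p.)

9.26

d = −(3/4) ln(1 − 4p/3) = −0.75 ln(1 − 0.1588) = −0.75 ln(0.8412)
  = −0.75 × (-0.172926) = 0.129695 substitutions/site.
Under a molecular clock d = 2μt, so t = d/(2μ) = 0.129695 / (2 × 7.0 × 10^-9) = 9.26 million years.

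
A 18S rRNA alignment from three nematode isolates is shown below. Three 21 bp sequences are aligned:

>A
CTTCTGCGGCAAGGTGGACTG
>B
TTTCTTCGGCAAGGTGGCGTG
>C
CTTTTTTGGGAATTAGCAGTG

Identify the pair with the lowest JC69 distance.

A and B

A–B: 4/21 differ, p = 0.190, d = 0.220.
A–C: 9/21 differ, p = 0.429, d = 0.635.
B–C: 9/21 differ, p = 0.429, d = 0.635.
The smallest distance is between A and B.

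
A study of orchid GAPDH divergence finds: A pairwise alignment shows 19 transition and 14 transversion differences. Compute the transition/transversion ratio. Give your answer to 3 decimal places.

R = 19/14 = 1.357142… ≈ 1.357 (to 3 d.p.).

1.357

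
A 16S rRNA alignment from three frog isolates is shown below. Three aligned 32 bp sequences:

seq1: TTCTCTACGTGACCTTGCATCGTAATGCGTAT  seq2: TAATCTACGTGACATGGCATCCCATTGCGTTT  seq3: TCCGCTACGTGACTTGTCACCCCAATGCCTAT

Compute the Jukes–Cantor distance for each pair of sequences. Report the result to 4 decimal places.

d(seq1,seq2) = 0.3041, d(seq1,seq3) = 0.3525, d(seq2,seq3) = 0.3525

seq1–seq2: 8/32 sites differ → p = 0.25, d = −0.75 ln(1 − 0.333333) = 0.304098 ≈ 0.3041.
seq1–seq3: 9/32 sites differ → p = 0.28125, d = −0.75 ln(1 − 0.375) = 0.352503 ≈ 0.3525.
seq2–seq3: 9/32 sites differ → p = 0.28125, d = −0.75 ln(1 − 0.375) = 0.352503 ≈ 0.3525.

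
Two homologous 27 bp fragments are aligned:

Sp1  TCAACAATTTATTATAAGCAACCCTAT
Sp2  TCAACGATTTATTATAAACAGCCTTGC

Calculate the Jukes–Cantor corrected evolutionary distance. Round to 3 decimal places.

The sequences differ at 6 of 27 sites (6, 18, 21, 24, 26, 27), so p = 6/27 ≈ 0.222222.
d = −(3/4) ln(1 − 4p/3) = −0.75 ln(1 − 0.296296) = −0.75 ln(0.703704)
  = −0.75 × (-0.351397) = 0.263548 substitutions/site.

0.264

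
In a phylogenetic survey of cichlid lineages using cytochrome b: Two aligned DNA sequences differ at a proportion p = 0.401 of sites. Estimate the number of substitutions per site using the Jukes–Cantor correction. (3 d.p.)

0.574

d = −(3/4) ln(1 − 4p/3) = −0.75 ln(1 − 0.534667) = −0.75 ln(0.465333)
  = −0.75 × (-0.765002) = 0.573752 substitutions/site.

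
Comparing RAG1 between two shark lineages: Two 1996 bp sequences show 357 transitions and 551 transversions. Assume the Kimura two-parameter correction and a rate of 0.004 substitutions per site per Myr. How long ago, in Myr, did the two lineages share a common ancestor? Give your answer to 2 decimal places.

87.88

P = 357/1996 ≈ 0.178858 and Q = 551/1996 ≈ 0.276052.
Under the Kimura two-parameter model, d = −½ ln(1 − 2P − Q) − ¼ ln(1 − 2Q).
1 − 2P − Q = 0.366232, giving −½ ln(0.366232) = 0.502244.
1 − 2Q = 0.447896, giving −¼ ln(0.447896) = 0.200799.
d = 0.502244 + 0.200799 = 0.703043.
Under a molecular clock d = 2μt, so t = d/(2μ) = 0.703043 / (2 × 0.004) = 87.88 Myr.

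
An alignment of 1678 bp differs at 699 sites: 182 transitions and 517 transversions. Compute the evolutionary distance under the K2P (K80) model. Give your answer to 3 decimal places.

0.612

P = 182/1678 ≈ 0.108462 and Q = 517/1678 ≈ 0.308105.
Under the Kimura two-parameter model, d = −½ ln(1 − 2P − Q) − ¼ ln(1 − 2Q).
1 − 2P − Q = 0.474971, giving −½ ln(0.474971) = 0.372251.
1 − 2Q = 0.38379, giving −¼ ln(0.38379) = 0.239415.
d = 0.372251 + 0.239415 = 0.611666.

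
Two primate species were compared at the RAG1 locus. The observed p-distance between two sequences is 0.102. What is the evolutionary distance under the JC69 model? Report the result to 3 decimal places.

d = −(3/4) ln(1 − 4p/3) = −0.75 ln(1 − 0.136) = −0.75 ln(0.864)
  = −0.75 × (-0.146183) = 0.109637 substitutions/site.

0.110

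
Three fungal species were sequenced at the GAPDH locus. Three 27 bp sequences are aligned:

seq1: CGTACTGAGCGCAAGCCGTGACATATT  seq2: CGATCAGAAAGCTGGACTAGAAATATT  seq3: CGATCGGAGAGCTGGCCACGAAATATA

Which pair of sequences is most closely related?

seq2 and seq3

seq1–seq2: 11/27 differ, p = 0.407, d = 0.588.
seq1–seq3: 10/27 differ, p = 0.370, d = 0.511.
seq2–seq3: 6/27 differ, p = 0.222, d = 0.264.
The smallest distance is between seq2 and seq3.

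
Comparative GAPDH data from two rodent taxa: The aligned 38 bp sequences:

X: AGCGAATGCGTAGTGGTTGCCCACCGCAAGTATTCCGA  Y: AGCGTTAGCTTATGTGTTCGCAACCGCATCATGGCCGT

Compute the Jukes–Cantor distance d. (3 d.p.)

The sequences differ at 17 of 38 sites, so p = 17/38 ≈ 0.447368.
d = −(3/4) ln(1 − 4p/3) = −0.75 ln(1 − 0.596491) = −0.75 ln(0.403509)
  = −0.75 × (-0.907556) = 0.680667 substitutions/site.

0.681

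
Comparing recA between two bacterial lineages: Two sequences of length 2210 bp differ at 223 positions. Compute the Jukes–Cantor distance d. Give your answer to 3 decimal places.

p = 223/2210 ≈ 0.100905.
d = −(3/4) ln(1 − 4p/3) = −0.75 ln(1 − 0.13454) = −0.75 ln(0.86546)
  = −0.75 × (-0.144494) = 0.108371 substitutions/site.

0.108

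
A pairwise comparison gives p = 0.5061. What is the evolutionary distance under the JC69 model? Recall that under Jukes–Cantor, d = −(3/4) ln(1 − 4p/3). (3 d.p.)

d = −(3/4) ln(1 − 4p/3) = −0.75 ln(1 − 0.6748) = −0.75 ln(0.3252)
  = −0.75 × (-1.123315) = 0.842486 substitutions/site.

0.842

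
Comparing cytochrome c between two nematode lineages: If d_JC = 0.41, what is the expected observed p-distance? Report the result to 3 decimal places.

p = (3/4)(1 − e^(−4d/3)) = 0.75 × (1 − e^(-0.546667)) = 0.75 × (1 − 0.578876) = 0.315843.

0.316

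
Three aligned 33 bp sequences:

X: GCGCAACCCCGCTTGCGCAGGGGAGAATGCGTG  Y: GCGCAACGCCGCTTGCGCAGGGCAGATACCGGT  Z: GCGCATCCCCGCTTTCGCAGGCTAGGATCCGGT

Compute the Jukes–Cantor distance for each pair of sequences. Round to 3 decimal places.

d(X,Y) = 0.249, d(X,Z) = 0.293, d(Y,Z) = 0.293

X–Y: 7/33 sites differ → p ≈ 0.212121, d = −0.75 ln(1 − 0.282828) = 0.249330 ≈ 0.249.
X–Z: 8/33 sites differ → p ≈ 0.242424, d = −0.75 ln(1 − 0.323232) = 0.292820 ≈ 0.293.
Y–Z: 8/33 sites differ → p ≈ 0.242424, d = −0.75 ln(1 − 0.323232) = 0.292820 ≈ 0.293.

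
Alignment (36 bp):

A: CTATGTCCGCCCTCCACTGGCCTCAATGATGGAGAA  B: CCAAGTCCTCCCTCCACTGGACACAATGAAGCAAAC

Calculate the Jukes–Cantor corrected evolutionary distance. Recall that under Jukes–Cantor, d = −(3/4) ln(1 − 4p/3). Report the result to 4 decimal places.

The sequences differ at 9 of 36 sites (2, 4, 9, 21, 23, 30, 32, 34, 36), so p = 9/36 = 0.25.
d = −(3/4) ln(1 − 4p/3) = −0.75 ln(1 − 0.333333) = −0.75 ln(0.666667)
  = −0.75 × (-0.405465) = 0.304099 substitutions/site.

0.3041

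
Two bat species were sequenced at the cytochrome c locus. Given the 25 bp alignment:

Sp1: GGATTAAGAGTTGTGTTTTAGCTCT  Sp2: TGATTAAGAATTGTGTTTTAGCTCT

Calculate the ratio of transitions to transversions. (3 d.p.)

Transitions are A↔G and C↔T; transversions are all other mismatches.
Transitions: 1. Transversions: 1.
R = 1/1 = 1.000.

1.000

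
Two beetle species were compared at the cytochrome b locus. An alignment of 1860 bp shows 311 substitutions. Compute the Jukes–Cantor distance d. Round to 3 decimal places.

p = 311/1860 ≈ 0.167204.
d = −(3/4) ln(1 − 4p/3) = −0.75 ln(1 − 0.222939) = −0.75 ln(0.777061)
  = −0.75 × (-0.252236) = 0.189177 substitutions/site.

0.189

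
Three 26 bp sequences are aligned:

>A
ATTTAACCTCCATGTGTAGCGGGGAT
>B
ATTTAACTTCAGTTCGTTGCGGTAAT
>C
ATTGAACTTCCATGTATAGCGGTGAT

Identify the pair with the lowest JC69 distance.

A–B: 8/26 differ, p = 0.308, d = 0.396.
A–C: 4/26 differ, p = 0.154, d = 0.172.
B–C: 8/26 differ, p = 0.308, d = 0.396.
The smallest distance is between A and C.

A and C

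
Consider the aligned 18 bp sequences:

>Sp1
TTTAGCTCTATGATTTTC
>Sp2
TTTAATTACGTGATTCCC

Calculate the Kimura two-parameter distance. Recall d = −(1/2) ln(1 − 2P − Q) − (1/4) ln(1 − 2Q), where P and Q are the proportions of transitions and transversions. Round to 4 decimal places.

Of 18 sites, 6 differences are transitions and 1 are transversions, so P = 6/18 ≈ 0.333333 and Q = 1/18 ≈ 0.055556.
Under the Kimura two-parameter model, d = −½ ln(1 − 2P − Q) − ¼ ln(1 − 2Q).
1 − 2P − Q = 0.277778, giving −½ ln(0.277778) = 0.640467.
1 − 2Q = 0.888888, giving −¼ ln(0.888888) = 0.029446.
d = 0.640467 + 0.029446 = 0.669913.

0.6699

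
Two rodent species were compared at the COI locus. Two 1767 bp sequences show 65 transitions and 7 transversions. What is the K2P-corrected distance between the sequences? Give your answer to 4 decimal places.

P = 65/1767 ≈ 0.036786 and Q = 7/1767 ≈ 0.003962.
Under the Kimura two-parameter model, d = −½ ln(1 − 2P − Q) − ¼ ln(1 − 2Q).
1 − 2P − Q = 0.922466, giving −½ ln(0.922466) = 0.040352.
1 − 2Q = 0.992076, giving −¼ ln(0.992076) = 0.001989.
d = 0.040352 + 0.001989 = 0.042341.

0.0423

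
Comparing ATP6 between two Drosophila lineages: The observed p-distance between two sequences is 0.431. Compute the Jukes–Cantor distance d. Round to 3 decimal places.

d = −(3/4) ln(1 − 4p/3) = −0.75 ln(1 − 0.574667) = −0.75 ln(0.425333)
  = −0.75 × (-0.854883) = 0.641162 substitutions/site.

0.641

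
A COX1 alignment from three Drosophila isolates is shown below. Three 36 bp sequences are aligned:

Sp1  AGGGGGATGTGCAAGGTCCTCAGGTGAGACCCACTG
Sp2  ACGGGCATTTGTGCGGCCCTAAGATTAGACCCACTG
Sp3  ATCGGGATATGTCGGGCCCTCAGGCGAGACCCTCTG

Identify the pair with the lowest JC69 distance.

Sp1 and Sp3

Sp1–Sp2: 10/36 differ, p = 0.278, d = 0.347.
Sp1–Sp3: 9/36 differ, p = 0.250, d = 0.304.
Sp2–Sp3: 11/36 differ, p = 0.306, d = 0.392.
The smallest distance is between Sp1 and Sp3.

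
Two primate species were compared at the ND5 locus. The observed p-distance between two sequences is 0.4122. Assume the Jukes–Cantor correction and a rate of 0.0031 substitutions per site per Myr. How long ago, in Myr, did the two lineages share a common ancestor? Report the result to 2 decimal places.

96.49

d = −(3/4) ln(1 − 4p/3) = −0.75 ln(1 − 0.5496) = −0.75 ln(0.4504)
  = −0.75 × (-0.797619) = 0.598214 substitutions/site.
Under a molecular clock d = 2μt, so t = d/(2μ) = 0.598214 / (2 × 0.0031) = 96.49 Myr.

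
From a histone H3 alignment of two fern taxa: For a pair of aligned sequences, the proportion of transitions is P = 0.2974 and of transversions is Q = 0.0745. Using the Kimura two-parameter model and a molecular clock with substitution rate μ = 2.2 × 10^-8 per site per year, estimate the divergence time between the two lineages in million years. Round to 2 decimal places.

13.49

Under the Kimura two-parameter model, d = −½ ln(1 − 2P − Q) − ¼ ln(1 − 2Q).
1 − 2P − Q = 0.3307, giving −½ ln(0.3307) = 0.553272.
1 − 2Q = 0.851, giving −¼ ln(0.851) = 0.040336.
d = 0.553272 + 0.040336 = 0.593608.
Under a molecular clock d = 2μt, so t = d/(2μ) = 0.593608 / (2 × 2.2 × 10^-8) = 13.49 million years.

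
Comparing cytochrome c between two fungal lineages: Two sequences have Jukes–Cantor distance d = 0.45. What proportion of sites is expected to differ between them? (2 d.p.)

p = (3/4)(1 − e^(−4d/3)) = 0.75 × (1 − e^(-0.6)) = 0.75 × (1 − 0.548812) = 0.338391.

0.34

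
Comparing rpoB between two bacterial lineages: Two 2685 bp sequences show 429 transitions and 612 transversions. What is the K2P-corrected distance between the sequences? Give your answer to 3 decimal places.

P = 429/2685 ≈ 0.159777 and Q = 612/2685 ≈ 0.227933.
Under the Kimura two-parameter model, d = −½ ln(1 − 2P − Q) − ¼ ln(1 − 2Q).
1 − 2P − Q = 0.452513, giving −½ ln(0.452513) = 0.396469.
1 − 2Q = 0.544134, giving −¼ ln(0.544134) = 0.152140.
d = 0.396469 + 0.152140 = 0.548609.

0.549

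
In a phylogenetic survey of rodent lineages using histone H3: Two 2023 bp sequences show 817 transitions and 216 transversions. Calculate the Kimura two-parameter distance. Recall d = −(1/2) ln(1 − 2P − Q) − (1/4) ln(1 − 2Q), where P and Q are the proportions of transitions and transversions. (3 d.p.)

1.290

P = 817/2023 ≈ 0.403856 and Q = 216/2023 ≈ 0.106772.
Under the Kimura two-parameter model, d = −½ ln(1 − 2P − Q) − ¼ ln(1 − 2Q).
1 − 2P − Q = 0.085516, giving −½ ln(0.085516) = 1.229526.
1 − 2Q = 0.786456, giving −¼ ln(0.786456) = 0.060055.
d = 1.229526 + 0.060055 = 1.289581.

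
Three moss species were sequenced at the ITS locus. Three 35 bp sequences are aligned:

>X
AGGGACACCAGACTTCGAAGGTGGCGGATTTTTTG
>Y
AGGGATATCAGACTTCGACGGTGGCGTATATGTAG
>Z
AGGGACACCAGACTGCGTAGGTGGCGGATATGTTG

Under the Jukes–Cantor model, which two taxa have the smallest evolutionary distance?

X and Z

X–Y: 7/35 differ, p = 0.200, d = 0.233.
X–Z: 4/35 differ, p = 0.114, d = 0.124.
Y–Z: 7/35 differ, p = 0.200, d = 0.233.
The smallest distance is between X and Z.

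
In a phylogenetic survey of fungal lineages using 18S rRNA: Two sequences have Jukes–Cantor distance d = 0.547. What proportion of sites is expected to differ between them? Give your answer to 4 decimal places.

0.3883

p = (3/4)(1 − e^(−4d/3)) = 0.75 × (1 − e^(-0.729333)) = 0.75 × (1 − 0.482231) = 0.388327.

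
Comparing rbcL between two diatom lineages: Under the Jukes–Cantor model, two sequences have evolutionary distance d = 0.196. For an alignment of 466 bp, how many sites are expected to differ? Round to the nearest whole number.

Invert JC69: p = (3/4)(1 − e^(−4d/3)) = 0.75 × (1 − e^(-0.261333)) = 0.75 × (1 − 0.770024) = 0.172482.
Expected differing sites = pL ≈ 0.172482 × 466 = 80.376612 ≈ 80.

80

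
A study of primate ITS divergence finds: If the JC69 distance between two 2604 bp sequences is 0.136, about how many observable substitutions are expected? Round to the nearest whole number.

Invert JC69: p = (3/4)(1 − e^(−4d/3)) = 0.75 × (1 − e^(-0.181333)) = 0.75 × (1 − 0.834158) = 0.124382.
Expected differing sites = pL ≈ 0.124382 × 2604 = 323.890728 ≈ 324.

324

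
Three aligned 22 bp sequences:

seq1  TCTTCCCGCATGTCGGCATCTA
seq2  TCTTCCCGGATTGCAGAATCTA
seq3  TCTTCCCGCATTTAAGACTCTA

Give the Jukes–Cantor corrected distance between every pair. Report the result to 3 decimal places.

d(seq1,seq2) = 0.271, d(seq1,seq3) = 0.271, d(seq2,seq3) = 0.208

seq1–seq2: 5/22 sites differ → p ≈ 0.227273, d = −0.75 ln(1 − 0.303031) = 0.270761 ≈ 0.271.
seq1–seq3: 5/22 sites differ → p ≈ 0.227273, d = −0.75 ln(1 − 0.303031) = 0.270761 ≈ 0.271.
seq2–seq3: 4/22 sites differ → p ≈ 0.181818, d = −0.75 ln(1 − 0.242424) = 0.208224 ≈ 0.208.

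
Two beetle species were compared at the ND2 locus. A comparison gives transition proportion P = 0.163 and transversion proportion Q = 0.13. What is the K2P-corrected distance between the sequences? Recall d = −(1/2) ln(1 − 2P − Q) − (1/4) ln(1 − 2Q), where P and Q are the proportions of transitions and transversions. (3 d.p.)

Under the Kimura two-parameter model, d = −½ ln(1 − 2P − Q) − ¼ ln(1 − 2Q).
1 − 2P − Q = 0.544, giving −½ ln(0.544) = 0.304403.
1 − 2Q = 0.74, giving −¼ ln(0.74) = 0.075276.
d = 0.304403 + 0.075276 = 0.379679.

0.380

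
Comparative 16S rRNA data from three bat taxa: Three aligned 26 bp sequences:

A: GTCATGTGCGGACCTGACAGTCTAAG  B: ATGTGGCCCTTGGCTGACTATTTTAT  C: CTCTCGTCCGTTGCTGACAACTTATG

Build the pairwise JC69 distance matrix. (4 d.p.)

d(A,B) = 1.0998, d(A,C) = 0.6228, d(B,C) = 0.6228

A–B: 15/26 sites differ → p ≈ 0.576923, d = −0.75 ln(1 − 0.769231) = 1.099754 ≈ 1.0998.
A–C: 11/26 sites differ → p ≈ 0.423077, d = −0.75 ln(1 − 0.564103) = 0.622762 ≈ 0.6228.
B–C: 11/26 sites differ → p ≈ 0.423077, d = −0.75 ln(1 − 0.564103) = 0.622762 ≈ 0.6228.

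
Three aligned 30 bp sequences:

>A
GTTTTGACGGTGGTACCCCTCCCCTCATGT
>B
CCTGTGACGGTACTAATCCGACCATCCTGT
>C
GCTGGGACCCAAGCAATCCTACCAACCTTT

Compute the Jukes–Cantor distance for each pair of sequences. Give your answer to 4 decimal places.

A–B: 11/30 sites differ → p ≈ 0.366667, d = −0.75 ln(1 − 0.488889) = 0.503376 ≈ 0.5034.
A–C: 15/30 sites differ → p = 0.5, d = −0.75 ln(1 − 0.666667) = 0.823960 ≈ 0.8240.
B–C: 10/30 sites differ → p ≈ 0.333333, d = −0.75 ln(1 − 0.444444) = 0.440839 ≈ 0.4408.

d(A,B) = 0.5034, d(A,C) = 0.8240, d(B,C) = 0.4408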